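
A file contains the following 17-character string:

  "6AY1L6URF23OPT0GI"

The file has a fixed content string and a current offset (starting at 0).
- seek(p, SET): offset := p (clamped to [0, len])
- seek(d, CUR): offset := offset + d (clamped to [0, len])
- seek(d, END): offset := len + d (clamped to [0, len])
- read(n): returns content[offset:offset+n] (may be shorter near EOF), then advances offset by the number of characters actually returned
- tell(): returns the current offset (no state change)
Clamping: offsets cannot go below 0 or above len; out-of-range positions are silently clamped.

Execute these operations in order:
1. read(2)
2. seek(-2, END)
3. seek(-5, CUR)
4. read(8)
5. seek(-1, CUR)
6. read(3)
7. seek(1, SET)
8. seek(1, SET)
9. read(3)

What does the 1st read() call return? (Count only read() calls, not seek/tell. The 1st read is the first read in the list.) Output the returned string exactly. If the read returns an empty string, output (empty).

After 1 (read(2)): returned '6A', offset=2
After 2 (seek(-2, END)): offset=15
After 3 (seek(-5, CUR)): offset=10
After 4 (read(8)): returned '3OPT0GI', offset=17
After 5 (seek(-1, CUR)): offset=16
After 6 (read(3)): returned 'I', offset=17
After 7 (seek(1, SET)): offset=1
After 8 (seek(1, SET)): offset=1
After 9 (read(3)): returned 'AY1', offset=4

Answer: 6A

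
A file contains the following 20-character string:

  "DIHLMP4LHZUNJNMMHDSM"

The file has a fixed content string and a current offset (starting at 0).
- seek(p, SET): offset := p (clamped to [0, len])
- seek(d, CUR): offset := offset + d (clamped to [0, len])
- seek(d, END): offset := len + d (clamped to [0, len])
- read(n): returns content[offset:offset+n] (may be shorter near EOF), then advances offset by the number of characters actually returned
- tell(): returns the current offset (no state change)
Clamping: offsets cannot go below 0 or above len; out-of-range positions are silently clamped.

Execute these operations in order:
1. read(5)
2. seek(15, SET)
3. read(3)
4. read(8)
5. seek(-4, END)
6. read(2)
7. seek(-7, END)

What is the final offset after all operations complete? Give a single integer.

After 1 (read(5)): returned 'DIHLM', offset=5
After 2 (seek(15, SET)): offset=15
After 3 (read(3)): returned 'MHD', offset=18
After 4 (read(8)): returned 'SM', offset=20
After 5 (seek(-4, END)): offset=16
After 6 (read(2)): returned 'HD', offset=18
After 7 (seek(-7, END)): offset=13

Answer: 13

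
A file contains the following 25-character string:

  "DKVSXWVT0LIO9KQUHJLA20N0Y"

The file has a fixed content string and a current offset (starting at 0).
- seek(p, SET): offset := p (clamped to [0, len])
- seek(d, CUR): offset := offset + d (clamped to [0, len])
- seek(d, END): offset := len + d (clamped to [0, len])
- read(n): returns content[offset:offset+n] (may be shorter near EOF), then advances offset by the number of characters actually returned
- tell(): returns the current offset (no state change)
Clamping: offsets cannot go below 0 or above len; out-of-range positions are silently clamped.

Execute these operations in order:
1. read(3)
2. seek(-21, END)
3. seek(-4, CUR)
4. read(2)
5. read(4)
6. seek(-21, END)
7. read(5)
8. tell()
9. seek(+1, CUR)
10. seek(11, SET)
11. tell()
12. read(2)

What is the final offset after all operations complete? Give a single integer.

After 1 (read(3)): returned 'DKV', offset=3
After 2 (seek(-21, END)): offset=4
After 3 (seek(-4, CUR)): offset=0
After 4 (read(2)): returned 'DK', offset=2
After 5 (read(4)): returned 'VSXW', offset=6
After 6 (seek(-21, END)): offset=4
After 7 (read(5)): returned 'XWVT0', offset=9
After 8 (tell()): offset=9
After 9 (seek(+1, CUR)): offset=10
After 10 (seek(11, SET)): offset=11
After 11 (tell()): offset=11
After 12 (read(2)): returned 'O9', offset=13

Answer: 13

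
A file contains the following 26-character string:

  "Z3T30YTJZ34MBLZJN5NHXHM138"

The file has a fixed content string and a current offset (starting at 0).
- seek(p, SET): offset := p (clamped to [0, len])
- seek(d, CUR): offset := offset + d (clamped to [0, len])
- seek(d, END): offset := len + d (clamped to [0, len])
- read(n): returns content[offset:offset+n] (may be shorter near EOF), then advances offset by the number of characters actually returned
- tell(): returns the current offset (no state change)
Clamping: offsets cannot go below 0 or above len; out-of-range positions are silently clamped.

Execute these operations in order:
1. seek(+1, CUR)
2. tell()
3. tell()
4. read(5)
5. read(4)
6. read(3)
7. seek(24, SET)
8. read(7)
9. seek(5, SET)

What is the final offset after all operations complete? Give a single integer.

Answer: 5

Derivation:
After 1 (seek(+1, CUR)): offset=1
After 2 (tell()): offset=1
After 3 (tell()): offset=1
After 4 (read(5)): returned '3T30Y', offset=6
After 5 (read(4)): returned 'TJZ3', offset=10
After 6 (read(3)): returned '4MB', offset=13
After 7 (seek(24, SET)): offset=24
After 8 (read(7)): returned '38', offset=26
After 9 (seek(5, SET)): offset=5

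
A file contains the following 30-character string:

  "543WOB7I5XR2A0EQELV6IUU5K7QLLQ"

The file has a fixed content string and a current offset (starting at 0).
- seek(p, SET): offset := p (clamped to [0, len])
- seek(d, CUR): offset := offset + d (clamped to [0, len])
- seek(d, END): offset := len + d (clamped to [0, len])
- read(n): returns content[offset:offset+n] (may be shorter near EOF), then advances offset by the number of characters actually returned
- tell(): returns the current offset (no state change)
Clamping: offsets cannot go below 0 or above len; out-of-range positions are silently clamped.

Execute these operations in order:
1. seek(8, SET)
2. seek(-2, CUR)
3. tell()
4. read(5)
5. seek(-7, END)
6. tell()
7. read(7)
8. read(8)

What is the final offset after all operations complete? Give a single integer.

Answer: 30

Derivation:
After 1 (seek(8, SET)): offset=8
After 2 (seek(-2, CUR)): offset=6
After 3 (tell()): offset=6
After 4 (read(5)): returned '7I5XR', offset=11
After 5 (seek(-7, END)): offset=23
After 6 (tell()): offset=23
After 7 (read(7)): returned '5K7QLLQ', offset=30
After 8 (read(8)): returned '', offset=30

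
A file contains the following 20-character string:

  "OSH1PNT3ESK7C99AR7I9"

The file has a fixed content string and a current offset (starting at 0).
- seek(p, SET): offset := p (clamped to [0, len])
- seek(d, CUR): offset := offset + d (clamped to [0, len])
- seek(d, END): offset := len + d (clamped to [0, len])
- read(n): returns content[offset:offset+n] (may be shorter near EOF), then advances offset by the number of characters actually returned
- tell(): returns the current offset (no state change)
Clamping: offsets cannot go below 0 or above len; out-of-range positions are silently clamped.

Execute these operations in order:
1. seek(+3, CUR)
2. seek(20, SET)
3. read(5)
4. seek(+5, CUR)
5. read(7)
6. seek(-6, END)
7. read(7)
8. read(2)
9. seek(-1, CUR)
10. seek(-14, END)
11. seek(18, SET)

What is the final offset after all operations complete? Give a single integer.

Answer: 18

Derivation:
After 1 (seek(+3, CUR)): offset=3
After 2 (seek(20, SET)): offset=20
After 3 (read(5)): returned '', offset=20
After 4 (seek(+5, CUR)): offset=20
After 5 (read(7)): returned '', offset=20
After 6 (seek(-6, END)): offset=14
After 7 (read(7)): returned '9AR7I9', offset=20
After 8 (read(2)): returned '', offset=20
After 9 (seek(-1, CUR)): offset=19
After 10 (seek(-14, END)): offset=6
After 11 (seek(18, SET)): offset=18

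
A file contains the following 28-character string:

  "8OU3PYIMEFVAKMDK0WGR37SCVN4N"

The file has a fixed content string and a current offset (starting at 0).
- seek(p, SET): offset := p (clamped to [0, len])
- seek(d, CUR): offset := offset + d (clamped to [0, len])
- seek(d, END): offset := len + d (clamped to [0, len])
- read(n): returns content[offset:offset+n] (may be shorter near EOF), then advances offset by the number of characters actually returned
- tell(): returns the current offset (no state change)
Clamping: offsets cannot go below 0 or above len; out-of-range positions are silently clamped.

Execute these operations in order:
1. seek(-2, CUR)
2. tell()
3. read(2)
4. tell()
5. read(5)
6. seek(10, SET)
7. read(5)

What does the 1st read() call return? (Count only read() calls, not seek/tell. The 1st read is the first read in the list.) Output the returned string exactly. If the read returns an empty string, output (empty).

After 1 (seek(-2, CUR)): offset=0
After 2 (tell()): offset=0
After 3 (read(2)): returned '8O', offset=2
After 4 (tell()): offset=2
After 5 (read(5)): returned 'U3PYI', offset=7
After 6 (seek(10, SET)): offset=10
After 7 (read(5)): returned 'VAKMD', offset=15

Answer: 8O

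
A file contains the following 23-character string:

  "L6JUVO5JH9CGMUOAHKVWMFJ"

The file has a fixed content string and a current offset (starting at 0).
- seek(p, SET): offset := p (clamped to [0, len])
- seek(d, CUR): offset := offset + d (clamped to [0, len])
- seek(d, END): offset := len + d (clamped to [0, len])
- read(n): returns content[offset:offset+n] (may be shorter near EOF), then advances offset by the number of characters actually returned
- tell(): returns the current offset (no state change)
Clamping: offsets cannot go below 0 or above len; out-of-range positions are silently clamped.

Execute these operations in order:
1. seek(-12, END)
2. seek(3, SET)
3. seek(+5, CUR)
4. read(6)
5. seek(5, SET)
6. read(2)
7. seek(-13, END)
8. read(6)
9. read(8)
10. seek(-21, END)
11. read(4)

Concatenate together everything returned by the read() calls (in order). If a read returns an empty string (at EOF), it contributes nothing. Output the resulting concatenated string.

Answer: H9CGMUO5CGMUOAHKVWMFJJUVO

Derivation:
After 1 (seek(-12, END)): offset=11
After 2 (seek(3, SET)): offset=3
After 3 (seek(+5, CUR)): offset=8
After 4 (read(6)): returned 'H9CGMU', offset=14
After 5 (seek(5, SET)): offset=5
After 6 (read(2)): returned 'O5', offset=7
After 7 (seek(-13, END)): offset=10
After 8 (read(6)): returned 'CGMUOA', offset=16
After 9 (read(8)): returned 'HKVWMFJ', offset=23
After 10 (seek(-21, END)): offset=2
After 11 (read(4)): returned 'JUVO', offset=6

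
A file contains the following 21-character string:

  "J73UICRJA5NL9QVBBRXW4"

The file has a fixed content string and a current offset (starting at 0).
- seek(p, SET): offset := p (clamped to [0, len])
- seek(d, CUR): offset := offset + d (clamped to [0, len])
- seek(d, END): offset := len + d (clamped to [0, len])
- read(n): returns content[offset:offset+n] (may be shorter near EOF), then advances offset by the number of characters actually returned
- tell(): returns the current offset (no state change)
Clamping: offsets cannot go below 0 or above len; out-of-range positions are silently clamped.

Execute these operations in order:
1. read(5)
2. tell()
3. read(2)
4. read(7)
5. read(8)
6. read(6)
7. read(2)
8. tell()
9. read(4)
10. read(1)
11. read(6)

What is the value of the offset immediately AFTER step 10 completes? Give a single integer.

After 1 (read(5)): returned 'J73UI', offset=5
After 2 (tell()): offset=5
After 3 (read(2)): returned 'CR', offset=7
After 4 (read(7)): returned 'JA5NL9Q', offset=14
After 5 (read(8)): returned 'VBBRXW4', offset=21
After 6 (read(6)): returned '', offset=21
After 7 (read(2)): returned '', offset=21
After 8 (tell()): offset=21
After 9 (read(4)): returned '', offset=21
After 10 (read(1)): returned '', offset=21

Answer: 21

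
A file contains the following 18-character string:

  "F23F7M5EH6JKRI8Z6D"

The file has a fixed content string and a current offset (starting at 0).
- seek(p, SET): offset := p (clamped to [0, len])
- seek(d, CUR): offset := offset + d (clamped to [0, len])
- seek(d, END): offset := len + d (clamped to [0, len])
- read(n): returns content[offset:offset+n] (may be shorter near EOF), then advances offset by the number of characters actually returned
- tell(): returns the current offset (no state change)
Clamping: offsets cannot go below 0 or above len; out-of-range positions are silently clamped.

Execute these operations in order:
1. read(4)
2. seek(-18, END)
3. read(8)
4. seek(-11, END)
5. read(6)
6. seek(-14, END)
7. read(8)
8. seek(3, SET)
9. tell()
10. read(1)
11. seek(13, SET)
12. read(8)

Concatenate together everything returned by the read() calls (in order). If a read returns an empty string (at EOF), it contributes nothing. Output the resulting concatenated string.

After 1 (read(4)): returned 'F23F', offset=4
After 2 (seek(-18, END)): offset=0
After 3 (read(8)): returned 'F23F7M5E', offset=8
After 4 (seek(-11, END)): offset=7
After 5 (read(6)): returned 'EH6JKR', offset=13
After 6 (seek(-14, END)): offset=4
After 7 (read(8)): returned '7M5EH6JK', offset=12
After 8 (seek(3, SET)): offset=3
After 9 (tell()): offset=3
After 10 (read(1)): returned 'F', offset=4
After 11 (seek(13, SET)): offset=13
After 12 (read(8)): returned 'I8Z6D', offset=18

Answer: F23FF23F7M5EEH6JKR7M5EH6JKFI8Z6D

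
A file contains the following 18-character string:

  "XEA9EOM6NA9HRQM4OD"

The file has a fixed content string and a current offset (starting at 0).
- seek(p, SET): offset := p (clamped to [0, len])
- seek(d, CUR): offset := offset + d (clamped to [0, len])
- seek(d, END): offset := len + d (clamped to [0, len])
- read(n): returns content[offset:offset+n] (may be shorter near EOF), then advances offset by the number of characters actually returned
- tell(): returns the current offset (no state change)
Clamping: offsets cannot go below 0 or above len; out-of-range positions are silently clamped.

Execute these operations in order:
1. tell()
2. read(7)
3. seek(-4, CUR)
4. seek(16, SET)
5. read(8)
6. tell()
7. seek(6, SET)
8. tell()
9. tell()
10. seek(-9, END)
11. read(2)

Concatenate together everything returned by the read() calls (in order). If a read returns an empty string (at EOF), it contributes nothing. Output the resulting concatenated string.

After 1 (tell()): offset=0
After 2 (read(7)): returned 'XEA9EOM', offset=7
After 3 (seek(-4, CUR)): offset=3
After 4 (seek(16, SET)): offset=16
After 5 (read(8)): returned 'OD', offset=18
After 6 (tell()): offset=18
After 7 (seek(6, SET)): offset=6
After 8 (tell()): offset=6
After 9 (tell()): offset=6
After 10 (seek(-9, END)): offset=9
After 11 (read(2)): returned 'A9', offset=11

Answer: XEA9EOMODA9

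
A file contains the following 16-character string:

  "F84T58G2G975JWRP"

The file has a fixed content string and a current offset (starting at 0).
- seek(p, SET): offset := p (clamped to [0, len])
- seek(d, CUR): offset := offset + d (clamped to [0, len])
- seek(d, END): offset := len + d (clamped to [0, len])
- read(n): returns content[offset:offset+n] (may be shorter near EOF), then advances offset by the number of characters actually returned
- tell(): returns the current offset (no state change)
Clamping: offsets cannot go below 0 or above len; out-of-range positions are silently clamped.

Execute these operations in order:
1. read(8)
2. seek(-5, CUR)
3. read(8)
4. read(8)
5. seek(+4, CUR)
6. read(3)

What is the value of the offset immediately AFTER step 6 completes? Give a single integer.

Answer: 16

Derivation:
After 1 (read(8)): returned 'F84T58G2', offset=8
After 2 (seek(-5, CUR)): offset=3
After 3 (read(8)): returned 'T58G2G97', offset=11
After 4 (read(8)): returned '5JWRP', offset=16
After 5 (seek(+4, CUR)): offset=16
After 6 (read(3)): returned '', offset=16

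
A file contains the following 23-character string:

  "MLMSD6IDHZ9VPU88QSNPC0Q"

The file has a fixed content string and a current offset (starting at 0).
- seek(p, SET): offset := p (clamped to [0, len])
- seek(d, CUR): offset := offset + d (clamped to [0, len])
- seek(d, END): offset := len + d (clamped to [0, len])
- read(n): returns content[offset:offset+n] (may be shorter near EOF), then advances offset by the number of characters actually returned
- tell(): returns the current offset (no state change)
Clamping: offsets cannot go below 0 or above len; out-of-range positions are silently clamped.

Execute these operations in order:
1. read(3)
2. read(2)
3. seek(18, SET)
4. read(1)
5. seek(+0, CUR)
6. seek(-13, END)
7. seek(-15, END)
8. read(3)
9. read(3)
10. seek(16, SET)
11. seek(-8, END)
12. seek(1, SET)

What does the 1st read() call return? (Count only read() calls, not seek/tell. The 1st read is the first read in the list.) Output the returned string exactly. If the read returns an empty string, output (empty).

After 1 (read(3)): returned 'MLM', offset=3
After 2 (read(2)): returned 'SD', offset=5
After 3 (seek(18, SET)): offset=18
After 4 (read(1)): returned 'N', offset=19
After 5 (seek(+0, CUR)): offset=19
After 6 (seek(-13, END)): offset=10
After 7 (seek(-15, END)): offset=8
After 8 (read(3)): returned 'HZ9', offset=11
After 9 (read(3)): returned 'VPU', offset=14
After 10 (seek(16, SET)): offset=16
After 11 (seek(-8, END)): offset=15
After 12 (seek(1, SET)): offset=1

Answer: MLM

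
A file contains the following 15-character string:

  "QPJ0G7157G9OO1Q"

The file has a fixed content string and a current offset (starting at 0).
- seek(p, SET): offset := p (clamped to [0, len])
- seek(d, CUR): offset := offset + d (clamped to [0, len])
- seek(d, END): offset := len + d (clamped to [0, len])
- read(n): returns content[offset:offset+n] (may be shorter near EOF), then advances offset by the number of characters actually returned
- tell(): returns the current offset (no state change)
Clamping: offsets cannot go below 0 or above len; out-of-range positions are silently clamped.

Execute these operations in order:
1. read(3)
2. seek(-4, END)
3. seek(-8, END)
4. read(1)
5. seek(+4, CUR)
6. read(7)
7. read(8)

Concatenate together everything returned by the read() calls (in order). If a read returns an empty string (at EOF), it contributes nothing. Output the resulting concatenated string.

Answer: QPJ5O1Q

Derivation:
After 1 (read(3)): returned 'QPJ', offset=3
After 2 (seek(-4, END)): offset=11
After 3 (seek(-8, END)): offset=7
After 4 (read(1)): returned '5', offset=8
After 5 (seek(+4, CUR)): offset=12
After 6 (read(7)): returned 'O1Q', offset=15
After 7 (read(8)): returned '', offset=15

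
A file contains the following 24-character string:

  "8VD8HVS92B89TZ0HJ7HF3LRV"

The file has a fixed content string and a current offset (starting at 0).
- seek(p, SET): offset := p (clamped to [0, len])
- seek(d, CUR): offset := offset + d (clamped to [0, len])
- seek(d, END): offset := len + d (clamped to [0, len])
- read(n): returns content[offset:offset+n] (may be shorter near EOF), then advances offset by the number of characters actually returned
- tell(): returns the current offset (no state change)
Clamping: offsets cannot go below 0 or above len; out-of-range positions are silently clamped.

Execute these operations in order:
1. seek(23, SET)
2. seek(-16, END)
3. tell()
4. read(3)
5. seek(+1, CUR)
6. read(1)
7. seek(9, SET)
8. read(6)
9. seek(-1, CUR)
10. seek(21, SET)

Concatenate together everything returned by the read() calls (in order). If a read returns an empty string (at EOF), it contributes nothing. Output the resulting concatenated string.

Answer: 2B8TB89TZ0

Derivation:
After 1 (seek(23, SET)): offset=23
After 2 (seek(-16, END)): offset=8
After 3 (tell()): offset=8
After 4 (read(3)): returned '2B8', offset=11
After 5 (seek(+1, CUR)): offset=12
After 6 (read(1)): returned 'T', offset=13
After 7 (seek(9, SET)): offset=9
After 8 (read(6)): returned 'B89TZ0', offset=15
After 9 (seek(-1, CUR)): offset=14
After 10 (seek(21, SET)): offset=21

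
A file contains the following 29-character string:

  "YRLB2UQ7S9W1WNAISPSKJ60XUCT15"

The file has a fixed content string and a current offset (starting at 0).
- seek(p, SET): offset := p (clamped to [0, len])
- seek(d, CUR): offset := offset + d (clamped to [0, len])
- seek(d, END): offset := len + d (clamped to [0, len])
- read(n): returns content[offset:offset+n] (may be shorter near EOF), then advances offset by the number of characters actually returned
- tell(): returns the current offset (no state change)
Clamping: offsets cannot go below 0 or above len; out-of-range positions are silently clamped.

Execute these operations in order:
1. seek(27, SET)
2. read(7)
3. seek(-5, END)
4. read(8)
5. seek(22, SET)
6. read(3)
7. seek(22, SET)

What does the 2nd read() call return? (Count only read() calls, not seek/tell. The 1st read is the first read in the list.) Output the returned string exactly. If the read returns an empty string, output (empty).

Answer: UCT15

Derivation:
After 1 (seek(27, SET)): offset=27
After 2 (read(7)): returned '15', offset=29
After 3 (seek(-5, END)): offset=24
After 4 (read(8)): returned 'UCT15', offset=29
After 5 (seek(22, SET)): offset=22
After 6 (read(3)): returned '0XU', offset=25
After 7 (seek(22, SET)): offset=22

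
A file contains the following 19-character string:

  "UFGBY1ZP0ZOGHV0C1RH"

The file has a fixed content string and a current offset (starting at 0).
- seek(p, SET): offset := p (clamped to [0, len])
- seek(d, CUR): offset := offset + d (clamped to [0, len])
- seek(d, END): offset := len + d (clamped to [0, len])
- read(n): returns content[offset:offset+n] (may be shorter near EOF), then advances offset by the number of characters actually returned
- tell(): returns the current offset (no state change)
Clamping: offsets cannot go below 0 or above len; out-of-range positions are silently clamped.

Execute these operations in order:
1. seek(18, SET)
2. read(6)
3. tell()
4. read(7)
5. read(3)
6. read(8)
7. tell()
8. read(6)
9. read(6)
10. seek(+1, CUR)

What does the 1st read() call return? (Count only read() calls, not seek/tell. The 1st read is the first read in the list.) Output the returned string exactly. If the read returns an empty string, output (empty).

Answer: H

Derivation:
After 1 (seek(18, SET)): offset=18
After 2 (read(6)): returned 'H', offset=19
After 3 (tell()): offset=19
After 4 (read(7)): returned '', offset=19
After 5 (read(3)): returned '', offset=19
After 6 (read(8)): returned '', offset=19
After 7 (tell()): offset=19
After 8 (read(6)): returned '', offset=19
After 9 (read(6)): returned '', offset=19
After 10 (seek(+1, CUR)): offset=19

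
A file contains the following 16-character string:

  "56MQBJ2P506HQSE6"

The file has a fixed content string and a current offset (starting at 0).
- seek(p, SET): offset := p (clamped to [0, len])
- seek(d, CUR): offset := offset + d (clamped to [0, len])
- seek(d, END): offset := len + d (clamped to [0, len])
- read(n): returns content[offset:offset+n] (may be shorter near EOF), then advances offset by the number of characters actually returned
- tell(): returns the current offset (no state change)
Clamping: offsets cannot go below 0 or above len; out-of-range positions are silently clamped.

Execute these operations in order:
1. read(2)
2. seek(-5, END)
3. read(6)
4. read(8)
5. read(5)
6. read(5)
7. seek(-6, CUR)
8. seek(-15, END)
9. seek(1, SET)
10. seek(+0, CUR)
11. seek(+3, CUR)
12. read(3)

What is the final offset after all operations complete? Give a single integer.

After 1 (read(2)): returned '56', offset=2
After 2 (seek(-5, END)): offset=11
After 3 (read(6)): returned 'HQSE6', offset=16
After 4 (read(8)): returned '', offset=16
After 5 (read(5)): returned '', offset=16
After 6 (read(5)): returned '', offset=16
After 7 (seek(-6, CUR)): offset=10
After 8 (seek(-15, END)): offset=1
After 9 (seek(1, SET)): offset=1
After 10 (seek(+0, CUR)): offset=1
After 11 (seek(+3, CUR)): offset=4
After 12 (read(3)): returned 'BJ2', offset=7

Answer: 7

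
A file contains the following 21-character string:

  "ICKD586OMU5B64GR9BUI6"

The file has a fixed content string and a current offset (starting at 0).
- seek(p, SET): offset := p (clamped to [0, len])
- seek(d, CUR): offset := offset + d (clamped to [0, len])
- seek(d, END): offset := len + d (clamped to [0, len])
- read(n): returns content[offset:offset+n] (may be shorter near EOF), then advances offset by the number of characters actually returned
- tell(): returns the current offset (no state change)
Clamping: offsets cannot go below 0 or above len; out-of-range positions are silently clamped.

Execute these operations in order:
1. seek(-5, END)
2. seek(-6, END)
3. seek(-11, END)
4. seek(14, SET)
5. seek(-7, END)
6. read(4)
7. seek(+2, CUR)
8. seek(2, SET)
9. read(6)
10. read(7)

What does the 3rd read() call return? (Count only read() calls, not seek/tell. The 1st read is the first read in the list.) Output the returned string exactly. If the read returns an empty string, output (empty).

After 1 (seek(-5, END)): offset=16
After 2 (seek(-6, END)): offset=15
After 3 (seek(-11, END)): offset=10
After 4 (seek(14, SET)): offset=14
After 5 (seek(-7, END)): offset=14
After 6 (read(4)): returned 'GR9B', offset=18
After 7 (seek(+2, CUR)): offset=20
After 8 (seek(2, SET)): offset=2
After 9 (read(6)): returned 'KD586O', offset=8
After 10 (read(7)): returned 'MU5B64G', offset=15

Answer: MU5B64G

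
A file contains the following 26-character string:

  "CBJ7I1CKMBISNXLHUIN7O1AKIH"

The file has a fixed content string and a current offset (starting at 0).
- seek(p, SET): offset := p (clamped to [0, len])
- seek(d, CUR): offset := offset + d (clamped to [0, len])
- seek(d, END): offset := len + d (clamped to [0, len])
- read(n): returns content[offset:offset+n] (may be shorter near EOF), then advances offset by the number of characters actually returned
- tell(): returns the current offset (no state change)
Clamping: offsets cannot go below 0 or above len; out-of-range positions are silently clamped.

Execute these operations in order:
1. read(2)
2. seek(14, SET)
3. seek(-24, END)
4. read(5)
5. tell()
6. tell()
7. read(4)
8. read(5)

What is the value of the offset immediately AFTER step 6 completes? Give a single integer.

Answer: 7

Derivation:
After 1 (read(2)): returned 'CB', offset=2
After 2 (seek(14, SET)): offset=14
After 3 (seek(-24, END)): offset=2
After 4 (read(5)): returned 'J7I1C', offset=7
After 5 (tell()): offset=7
After 6 (tell()): offset=7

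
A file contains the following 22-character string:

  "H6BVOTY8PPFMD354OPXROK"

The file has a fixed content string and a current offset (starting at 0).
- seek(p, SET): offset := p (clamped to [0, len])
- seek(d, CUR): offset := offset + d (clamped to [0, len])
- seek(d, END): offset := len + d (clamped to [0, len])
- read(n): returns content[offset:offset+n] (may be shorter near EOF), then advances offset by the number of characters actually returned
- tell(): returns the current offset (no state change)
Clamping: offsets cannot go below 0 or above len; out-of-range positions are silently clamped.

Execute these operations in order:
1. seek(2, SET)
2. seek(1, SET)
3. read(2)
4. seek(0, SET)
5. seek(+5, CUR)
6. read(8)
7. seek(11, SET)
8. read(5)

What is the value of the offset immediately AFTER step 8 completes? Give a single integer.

After 1 (seek(2, SET)): offset=2
After 2 (seek(1, SET)): offset=1
After 3 (read(2)): returned '6B', offset=3
After 4 (seek(0, SET)): offset=0
After 5 (seek(+5, CUR)): offset=5
After 6 (read(8)): returned 'TY8PPFMD', offset=13
After 7 (seek(11, SET)): offset=11
After 8 (read(5)): returned 'MD354', offset=16

Answer: 16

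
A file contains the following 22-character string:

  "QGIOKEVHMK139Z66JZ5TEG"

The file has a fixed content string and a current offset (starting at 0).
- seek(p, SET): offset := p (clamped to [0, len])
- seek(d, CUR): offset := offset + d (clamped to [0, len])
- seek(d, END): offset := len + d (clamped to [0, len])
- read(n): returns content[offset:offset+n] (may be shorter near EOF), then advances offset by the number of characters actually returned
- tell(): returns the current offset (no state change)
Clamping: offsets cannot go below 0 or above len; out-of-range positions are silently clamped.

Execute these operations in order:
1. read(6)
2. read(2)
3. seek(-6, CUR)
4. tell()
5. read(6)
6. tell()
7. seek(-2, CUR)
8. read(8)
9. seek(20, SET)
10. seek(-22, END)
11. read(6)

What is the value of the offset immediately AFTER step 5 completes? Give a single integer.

After 1 (read(6)): returned 'QGIOKE', offset=6
After 2 (read(2)): returned 'VH', offset=8
After 3 (seek(-6, CUR)): offset=2
After 4 (tell()): offset=2
After 5 (read(6)): returned 'IOKEVH', offset=8

Answer: 8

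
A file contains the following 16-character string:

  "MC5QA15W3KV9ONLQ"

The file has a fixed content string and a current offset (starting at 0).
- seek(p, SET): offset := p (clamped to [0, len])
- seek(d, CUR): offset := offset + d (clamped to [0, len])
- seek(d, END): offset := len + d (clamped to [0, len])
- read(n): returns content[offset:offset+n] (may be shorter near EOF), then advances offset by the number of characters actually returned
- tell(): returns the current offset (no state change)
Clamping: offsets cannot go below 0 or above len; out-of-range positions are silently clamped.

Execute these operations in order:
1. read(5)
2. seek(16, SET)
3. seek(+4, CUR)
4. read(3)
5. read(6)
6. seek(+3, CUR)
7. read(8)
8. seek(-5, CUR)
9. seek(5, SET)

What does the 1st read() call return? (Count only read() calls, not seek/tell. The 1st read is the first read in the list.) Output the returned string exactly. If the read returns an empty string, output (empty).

After 1 (read(5)): returned 'MC5QA', offset=5
After 2 (seek(16, SET)): offset=16
After 3 (seek(+4, CUR)): offset=16
After 4 (read(3)): returned '', offset=16
After 5 (read(6)): returned '', offset=16
After 6 (seek(+3, CUR)): offset=16
After 7 (read(8)): returned '', offset=16
After 8 (seek(-5, CUR)): offset=11
After 9 (seek(5, SET)): offset=5

Answer: MC5QA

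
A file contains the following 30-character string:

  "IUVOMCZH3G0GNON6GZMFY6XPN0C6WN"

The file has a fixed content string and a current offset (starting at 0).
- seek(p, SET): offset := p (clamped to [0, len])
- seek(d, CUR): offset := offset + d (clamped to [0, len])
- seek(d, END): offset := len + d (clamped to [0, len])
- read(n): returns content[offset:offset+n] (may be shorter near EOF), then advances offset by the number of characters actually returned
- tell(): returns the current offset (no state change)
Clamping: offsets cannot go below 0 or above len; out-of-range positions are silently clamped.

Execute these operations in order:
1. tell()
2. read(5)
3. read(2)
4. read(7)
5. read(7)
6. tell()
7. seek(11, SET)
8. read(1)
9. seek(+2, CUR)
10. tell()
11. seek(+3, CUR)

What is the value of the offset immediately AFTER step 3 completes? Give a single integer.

After 1 (tell()): offset=0
After 2 (read(5)): returned 'IUVOM', offset=5
After 3 (read(2)): returned 'CZ', offset=7

Answer: 7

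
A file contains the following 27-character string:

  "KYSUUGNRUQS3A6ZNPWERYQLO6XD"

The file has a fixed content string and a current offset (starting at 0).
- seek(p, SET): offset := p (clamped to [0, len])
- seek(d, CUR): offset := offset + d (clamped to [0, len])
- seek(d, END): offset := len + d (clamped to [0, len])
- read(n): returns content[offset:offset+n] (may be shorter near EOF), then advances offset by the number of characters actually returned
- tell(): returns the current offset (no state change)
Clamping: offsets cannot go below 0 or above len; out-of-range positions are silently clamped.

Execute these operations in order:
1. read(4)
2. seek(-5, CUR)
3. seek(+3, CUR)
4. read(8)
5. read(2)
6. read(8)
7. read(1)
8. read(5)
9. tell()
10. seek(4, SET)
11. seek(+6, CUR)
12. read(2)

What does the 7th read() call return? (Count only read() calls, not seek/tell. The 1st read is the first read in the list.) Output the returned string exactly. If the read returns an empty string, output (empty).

Answer: S3

Derivation:
After 1 (read(4)): returned 'KYSU', offset=4
After 2 (seek(-5, CUR)): offset=0
After 3 (seek(+3, CUR)): offset=3
After 4 (read(8)): returned 'UUGNRUQS', offset=11
After 5 (read(2)): returned '3A', offset=13
After 6 (read(8)): returned '6ZNPWERY', offset=21
After 7 (read(1)): returned 'Q', offset=22
After 8 (read(5)): returned 'LO6XD', offset=27
After 9 (tell()): offset=27
After 10 (seek(4, SET)): offset=4
After 11 (seek(+6, CUR)): offset=10
After 12 (read(2)): returned 'S3', offset=12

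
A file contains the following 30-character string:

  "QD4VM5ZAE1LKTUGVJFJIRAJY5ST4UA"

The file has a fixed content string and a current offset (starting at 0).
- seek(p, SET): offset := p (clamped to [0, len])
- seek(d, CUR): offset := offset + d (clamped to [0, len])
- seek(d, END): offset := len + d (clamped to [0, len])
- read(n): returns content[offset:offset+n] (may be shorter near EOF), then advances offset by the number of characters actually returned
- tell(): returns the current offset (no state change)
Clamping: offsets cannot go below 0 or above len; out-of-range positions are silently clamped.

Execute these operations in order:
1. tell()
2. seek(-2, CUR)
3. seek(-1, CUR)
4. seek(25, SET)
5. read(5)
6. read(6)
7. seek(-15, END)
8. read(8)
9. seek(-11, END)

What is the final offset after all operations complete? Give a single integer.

After 1 (tell()): offset=0
After 2 (seek(-2, CUR)): offset=0
After 3 (seek(-1, CUR)): offset=0
After 4 (seek(25, SET)): offset=25
After 5 (read(5)): returned 'ST4UA', offset=30
After 6 (read(6)): returned '', offset=30
After 7 (seek(-15, END)): offset=15
After 8 (read(8)): returned 'VJFJIRAJ', offset=23
After 9 (seek(-11, END)): offset=19

Answer: 19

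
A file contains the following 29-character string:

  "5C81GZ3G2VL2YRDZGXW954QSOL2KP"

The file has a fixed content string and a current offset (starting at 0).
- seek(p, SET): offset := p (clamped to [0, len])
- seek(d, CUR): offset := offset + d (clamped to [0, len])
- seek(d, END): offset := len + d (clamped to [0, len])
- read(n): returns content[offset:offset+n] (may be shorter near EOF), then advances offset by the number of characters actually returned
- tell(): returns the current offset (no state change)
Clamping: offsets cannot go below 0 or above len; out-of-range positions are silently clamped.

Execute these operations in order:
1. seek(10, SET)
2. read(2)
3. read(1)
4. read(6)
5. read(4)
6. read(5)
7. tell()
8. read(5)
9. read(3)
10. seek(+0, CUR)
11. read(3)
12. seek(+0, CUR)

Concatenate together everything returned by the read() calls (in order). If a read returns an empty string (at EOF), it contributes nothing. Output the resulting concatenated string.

Answer: L2YRDZGXW954QSOL2KP

Derivation:
After 1 (seek(10, SET)): offset=10
After 2 (read(2)): returned 'L2', offset=12
After 3 (read(1)): returned 'Y', offset=13
After 4 (read(6)): returned 'RDZGXW', offset=19
After 5 (read(4)): returned '954Q', offset=23
After 6 (read(5)): returned 'SOL2K', offset=28
After 7 (tell()): offset=28
After 8 (read(5)): returned 'P', offset=29
After 9 (read(3)): returned '', offset=29
After 10 (seek(+0, CUR)): offset=29
After 11 (read(3)): returned '', offset=29
After 12 (seek(+0, CUR)): offset=29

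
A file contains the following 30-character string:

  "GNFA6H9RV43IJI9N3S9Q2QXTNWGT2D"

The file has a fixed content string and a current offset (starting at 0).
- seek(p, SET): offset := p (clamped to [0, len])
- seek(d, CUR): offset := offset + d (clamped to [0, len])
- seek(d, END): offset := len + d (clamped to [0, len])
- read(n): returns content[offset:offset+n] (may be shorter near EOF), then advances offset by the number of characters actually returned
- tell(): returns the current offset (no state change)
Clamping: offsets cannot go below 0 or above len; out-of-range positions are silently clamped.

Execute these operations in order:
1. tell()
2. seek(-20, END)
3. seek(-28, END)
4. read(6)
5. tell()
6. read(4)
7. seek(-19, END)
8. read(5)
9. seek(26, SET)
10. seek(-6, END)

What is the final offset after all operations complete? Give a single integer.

After 1 (tell()): offset=0
After 2 (seek(-20, END)): offset=10
After 3 (seek(-28, END)): offset=2
After 4 (read(6)): returned 'FA6H9R', offset=8
After 5 (tell()): offset=8
After 6 (read(4)): returned 'V43I', offset=12
After 7 (seek(-19, END)): offset=11
After 8 (read(5)): returned 'IJI9N', offset=16
After 9 (seek(26, SET)): offset=26
After 10 (seek(-6, END)): offset=24

Answer: 24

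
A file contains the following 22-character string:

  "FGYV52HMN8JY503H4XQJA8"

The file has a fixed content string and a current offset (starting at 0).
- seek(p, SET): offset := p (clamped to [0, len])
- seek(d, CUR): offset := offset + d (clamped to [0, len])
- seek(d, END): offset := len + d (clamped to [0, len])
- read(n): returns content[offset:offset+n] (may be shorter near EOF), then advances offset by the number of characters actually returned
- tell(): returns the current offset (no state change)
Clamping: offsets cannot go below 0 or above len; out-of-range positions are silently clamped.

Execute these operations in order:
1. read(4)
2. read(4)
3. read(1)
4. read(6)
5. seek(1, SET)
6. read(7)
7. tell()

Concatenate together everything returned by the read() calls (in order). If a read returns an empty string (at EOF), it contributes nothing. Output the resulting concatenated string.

After 1 (read(4)): returned 'FGYV', offset=4
After 2 (read(4)): returned '52HM', offset=8
After 3 (read(1)): returned 'N', offset=9
After 4 (read(6)): returned '8JY503', offset=15
After 5 (seek(1, SET)): offset=1
After 6 (read(7)): returned 'GYV52HM', offset=8
After 7 (tell()): offset=8

Answer: FGYV52HMN8JY503GYV52HM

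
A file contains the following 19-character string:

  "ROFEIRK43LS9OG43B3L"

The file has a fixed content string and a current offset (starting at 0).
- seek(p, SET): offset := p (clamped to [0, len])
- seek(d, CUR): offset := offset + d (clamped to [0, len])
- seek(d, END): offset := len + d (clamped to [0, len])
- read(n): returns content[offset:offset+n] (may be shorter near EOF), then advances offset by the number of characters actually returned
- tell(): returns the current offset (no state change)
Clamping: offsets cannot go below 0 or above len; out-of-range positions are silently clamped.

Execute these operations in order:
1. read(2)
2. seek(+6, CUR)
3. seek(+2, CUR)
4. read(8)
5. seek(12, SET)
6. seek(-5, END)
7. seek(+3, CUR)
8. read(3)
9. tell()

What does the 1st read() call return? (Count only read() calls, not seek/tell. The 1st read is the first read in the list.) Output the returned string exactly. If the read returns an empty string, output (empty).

After 1 (read(2)): returned 'RO', offset=2
After 2 (seek(+6, CUR)): offset=8
After 3 (seek(+2, CUR)): offset=10
After 4 (read(8)): returned 'S9OG43B3', offset=18
After 5 (seek(12, SET)): offset=12
After 6 (seek(-5, END)): offset=14
After 7 (seek(+3, CUR)): offset=17
After 8 (read(3)): returned '3L', offset=19
After 9 (tell()): offset=19

Answer: RO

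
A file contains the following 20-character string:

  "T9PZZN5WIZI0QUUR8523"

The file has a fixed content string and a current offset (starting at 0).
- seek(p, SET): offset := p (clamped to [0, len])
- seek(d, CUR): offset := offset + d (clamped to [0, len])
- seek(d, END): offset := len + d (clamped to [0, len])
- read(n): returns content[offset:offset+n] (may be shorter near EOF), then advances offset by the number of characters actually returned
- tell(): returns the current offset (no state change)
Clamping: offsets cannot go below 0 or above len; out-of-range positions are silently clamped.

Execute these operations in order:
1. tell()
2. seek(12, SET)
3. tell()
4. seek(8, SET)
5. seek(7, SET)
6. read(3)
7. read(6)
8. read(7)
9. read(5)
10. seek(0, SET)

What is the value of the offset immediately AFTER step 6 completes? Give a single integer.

After 1 (tell()): offset=0
After 2 (seek(12, SET)): offset=12
After 3 (tell()): offset=12
After 4 (seek(8, SET)): offset=8
After 5 (seek(7, SET)): offset=7
After 6 (read(3)): returned 'WIZ', offset=10

Answer: 10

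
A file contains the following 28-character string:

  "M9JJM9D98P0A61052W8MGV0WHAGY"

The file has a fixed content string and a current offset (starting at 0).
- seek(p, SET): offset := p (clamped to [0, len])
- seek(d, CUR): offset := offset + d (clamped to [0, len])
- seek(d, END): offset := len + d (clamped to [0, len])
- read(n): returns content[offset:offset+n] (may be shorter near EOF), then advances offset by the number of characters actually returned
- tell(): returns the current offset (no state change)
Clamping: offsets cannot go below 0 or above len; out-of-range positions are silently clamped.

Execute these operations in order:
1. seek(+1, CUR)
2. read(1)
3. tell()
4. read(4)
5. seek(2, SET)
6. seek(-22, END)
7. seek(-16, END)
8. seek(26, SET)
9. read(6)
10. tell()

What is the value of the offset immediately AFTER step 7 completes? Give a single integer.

After 1 (seek(+1, CUR)): offset=1
After 2 (read(1)): returned '9', offset=2
After 3 (tell()): offset=2
After 4 (read(4)): returned 'JJM9', offset=6
After 5 (seek(2, SET)): offset=2
After 6 (seek(-22, END)): offset=6
After 7 (seek(-16, END)): offset=12

Answer: 12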